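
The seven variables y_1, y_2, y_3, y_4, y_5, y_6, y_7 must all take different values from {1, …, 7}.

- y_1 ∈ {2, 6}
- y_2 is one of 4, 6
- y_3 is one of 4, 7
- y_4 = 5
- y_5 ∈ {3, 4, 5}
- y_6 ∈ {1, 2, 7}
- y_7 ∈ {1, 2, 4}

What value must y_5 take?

y_4 has just one choice, so y_4 = 5. Remove 5 from y_5.
Among the 6 still-open variables, 3 fits only y_5 (and all 6 values in {1, 2, 3, 4, 6, 7} must be used), so y_5 = 3.

3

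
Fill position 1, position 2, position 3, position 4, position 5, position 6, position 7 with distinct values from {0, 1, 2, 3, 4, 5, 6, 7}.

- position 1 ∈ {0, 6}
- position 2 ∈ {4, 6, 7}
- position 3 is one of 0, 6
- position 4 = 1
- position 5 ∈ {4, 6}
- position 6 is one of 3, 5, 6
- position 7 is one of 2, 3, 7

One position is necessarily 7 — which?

position 4 must be 1 (only option left).
position 1 and position 3 share exactly the 2 values {0, 6}; by pigeonhole those values go to them, so strike 0, 6 from position 2, position 5, position 6.
position 5 must be 4 (only option left). Remove 4 from position 2.
So 7 goes to position 2.

position 2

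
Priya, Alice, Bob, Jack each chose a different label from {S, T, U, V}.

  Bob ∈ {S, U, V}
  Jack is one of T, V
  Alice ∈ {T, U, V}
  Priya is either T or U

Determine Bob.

Among the 4 variables, S fits only Bob (and all 4 values in {S, T, U, V} must be used), so Bob = S.

S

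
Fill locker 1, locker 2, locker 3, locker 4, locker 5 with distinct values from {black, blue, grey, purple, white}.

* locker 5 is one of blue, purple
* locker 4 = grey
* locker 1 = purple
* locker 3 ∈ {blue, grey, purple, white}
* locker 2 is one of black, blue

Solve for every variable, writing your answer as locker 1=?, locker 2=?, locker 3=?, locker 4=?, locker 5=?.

locker 1=purple, locker 2=black, locker 3=white, locker 4=grey, locker 5=blue

locker 1's domain is down to {purple}, so locker 1 = purple. Strike purple from locker 3, locker 5.
locker 4 has just one choice, so locker 4 = grey. Strike grey from locker 3.
That leaves locker 5 = blue. Strike blue from locker 2, locker 3.
locker 2 has just one choice, so locker 2 = black.
That leaves locker 3 = white.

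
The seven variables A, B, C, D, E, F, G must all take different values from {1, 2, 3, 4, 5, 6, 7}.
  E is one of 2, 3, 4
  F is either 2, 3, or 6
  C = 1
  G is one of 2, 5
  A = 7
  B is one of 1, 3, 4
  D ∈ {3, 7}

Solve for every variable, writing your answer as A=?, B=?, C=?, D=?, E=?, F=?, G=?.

A=7, B=4, C=1, D=3, E=2, F=6, G=5

A's domain is down to {7}, so A = 7. Strike 7 from D.
C has just one choice, so C = 1. Remove 1 from B.
That leaves D = 3. Strike 3 from B, E, F.
That leaves B = 4. Eliminate 4 elsewhere: E.
That leaves E = 2. So F, G can't be 2.
That leaves F = 6.
G's domain is down to {5}, so G = 5.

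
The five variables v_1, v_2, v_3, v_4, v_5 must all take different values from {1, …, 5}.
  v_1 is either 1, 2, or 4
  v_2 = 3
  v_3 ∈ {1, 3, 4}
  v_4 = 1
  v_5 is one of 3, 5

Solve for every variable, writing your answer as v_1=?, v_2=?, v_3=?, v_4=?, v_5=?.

v_1=2, v_2=3, v_3=4, v_4=1, v_5=5

v_2 has just one choice, so v_2 = 3. So v_3, v_5 can't be 3.
v_4's domain is down to {1}, so v_4 = 1. Strike 1 from v_1, v_3.
v_5 must be 5 (only option left).
v_3 has just one choice, so v_3 = 4. Remove 4 from v_1.
v_1 must be 2 (only option left).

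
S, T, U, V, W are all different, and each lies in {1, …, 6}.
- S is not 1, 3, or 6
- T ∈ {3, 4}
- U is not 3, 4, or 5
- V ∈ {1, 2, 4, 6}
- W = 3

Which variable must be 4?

T

W must be 3 (only option left). Remove 3 from T.
So 4 goes to T.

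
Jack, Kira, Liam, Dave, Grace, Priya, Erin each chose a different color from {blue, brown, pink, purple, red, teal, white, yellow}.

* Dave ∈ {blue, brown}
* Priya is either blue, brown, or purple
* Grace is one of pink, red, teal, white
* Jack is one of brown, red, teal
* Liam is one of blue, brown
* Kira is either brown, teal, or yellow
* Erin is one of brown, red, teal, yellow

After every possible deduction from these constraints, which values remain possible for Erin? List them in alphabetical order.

The 2 variables Liam and Dave are confined to {blue, brown}, which locks those values in; drop them from Jack, Kira, Priya, Erin.
That leaves Priya = purple.
Jack, Kira, Erin share exactly the 3 values {red, teal, yellow}; by pigeonhole those values go to them, so strike red, teal, yellow from Grace.
No further eliminations apply; Erin can still be any of red, teal, yellow.

red, teal, yellow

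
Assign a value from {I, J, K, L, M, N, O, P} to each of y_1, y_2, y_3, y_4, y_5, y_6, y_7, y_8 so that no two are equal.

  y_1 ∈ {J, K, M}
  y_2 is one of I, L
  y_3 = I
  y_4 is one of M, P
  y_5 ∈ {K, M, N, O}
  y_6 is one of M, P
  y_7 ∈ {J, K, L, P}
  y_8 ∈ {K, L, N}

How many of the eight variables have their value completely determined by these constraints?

4

y_3 must be I (only option left). Remove I from y_2.
y_2's domain is down to {L}, so y_2 = L. Strike L from y_7, y_8.
Among the 6 still-open variables, O fits only y_5 (and all 6 values in {J, K, M, N, O, P} must be used), so y_5 = O.
Among the 5 still-open variables, N fits only y_8 (and all 5 values in {J, K, M, N, P} must be used), so y_8 = N.
The 2 variables y_4 and y_6 are confined to {M, P}, which locks those values in; drop them from y_1, y_7.
Determined: y_2=L, y_3=I, y_5=O, y_8=N. The other variables each still have more than one consistent value. That makes 4.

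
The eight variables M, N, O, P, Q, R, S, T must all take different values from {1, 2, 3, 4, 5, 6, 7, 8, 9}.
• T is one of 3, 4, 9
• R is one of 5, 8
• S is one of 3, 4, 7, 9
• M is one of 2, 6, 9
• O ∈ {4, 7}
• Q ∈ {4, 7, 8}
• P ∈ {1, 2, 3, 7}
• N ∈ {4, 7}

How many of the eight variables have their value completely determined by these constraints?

N and O between them cover only {4, 7} — a naked pair. Remove those values from P, Q, S, T.
Q's domain is down to {8}, so Q = 8. Remove 8 from R.
R has just one choice, so R = 5.
S and T between them cover only {3, 9} — a naked pair. Remove those values from M, P.
Determined: Q=8, R=5. The other variables each still have more than one consistent value. That makes 2.

2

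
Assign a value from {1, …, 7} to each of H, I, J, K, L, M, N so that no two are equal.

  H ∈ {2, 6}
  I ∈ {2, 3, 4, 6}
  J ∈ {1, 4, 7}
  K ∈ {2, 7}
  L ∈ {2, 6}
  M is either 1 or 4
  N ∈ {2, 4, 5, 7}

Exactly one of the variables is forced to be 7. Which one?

K

The 7 variables together cover exactly {1, 2, 3, 4, 5, 6, 7} — 7 values for 7 variables — and 3 appears only in I's list, so I = 3.
The 6 still-open variables draw from only 6 values {1, 2, 4, 5, 6, 7}, so each is used; only N can be 5, hence N = 5.
H and L share exactly the 2 values {2, 6}; by pigeonhole those values go to them, so strike 2, 6 from K.
So 7 goes to K.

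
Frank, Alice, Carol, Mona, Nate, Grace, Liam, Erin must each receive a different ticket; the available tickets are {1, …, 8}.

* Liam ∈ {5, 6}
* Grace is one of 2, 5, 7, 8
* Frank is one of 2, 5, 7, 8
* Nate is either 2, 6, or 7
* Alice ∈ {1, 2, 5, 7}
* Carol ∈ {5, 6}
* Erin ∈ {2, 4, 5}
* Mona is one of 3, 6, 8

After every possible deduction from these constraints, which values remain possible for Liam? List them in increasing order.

Among the 8 variables, 1 fits only Alice (and all 8 values in {1, 2, 3, 4, 5, 6, 7, 8} must be used), so Alice = 1.
Among the 7 still-open variables, 3 fits only Mona (and all 7 values in {2, 3, 4, 5, 6, 7, 8} must be used), so Mona = 3.
The 6 still-open variables draw from only 6 values {2, 4, 5, 6, 7, 8}, so each is used; only Erin can be 4, hence Erin = 4.
Carol and Liam between them cover only {5, 6} — a naked pair. Remove those values from Frank, Nate, Grace.
No further eliminations apply; Liam can still be any of 5, 6.

5, 6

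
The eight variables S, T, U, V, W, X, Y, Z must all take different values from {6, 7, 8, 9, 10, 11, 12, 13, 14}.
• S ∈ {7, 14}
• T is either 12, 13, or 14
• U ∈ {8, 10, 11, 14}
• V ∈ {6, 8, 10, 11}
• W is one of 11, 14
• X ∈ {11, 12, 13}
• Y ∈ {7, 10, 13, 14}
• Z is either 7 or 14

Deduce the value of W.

11

Among the 8 variables, 6 fits only V (and all 8 values in {6, 7, 8, 10, 11, 12, 13, 14} must be used), so V = 6.
The 7 still-open variables together cover exactly {7, 8, 10, 11, 12, 13, 14} — 7 values for 7 variables — and 8 appears only in U's list, so U = 8.
Among the 6 still-open variables, 10 fits only Y (and all 6 values in {7, 10, 11, 12, 13, 14} must be used), so Y = 10.
The 2 variables S and Z are confined to {7, 14}, which locks those values in; drop them from T, W.
So W = 11.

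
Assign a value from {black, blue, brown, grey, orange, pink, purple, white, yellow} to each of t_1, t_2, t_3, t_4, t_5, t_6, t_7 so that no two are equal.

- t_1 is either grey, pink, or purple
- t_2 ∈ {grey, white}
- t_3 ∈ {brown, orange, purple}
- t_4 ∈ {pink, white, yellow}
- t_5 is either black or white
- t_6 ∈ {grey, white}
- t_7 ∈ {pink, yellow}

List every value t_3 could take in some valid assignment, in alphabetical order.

brown, orange

The 2 variables t_2 and t_6 are confined to {grey, white}, which locks those values in; drop them from t_1, t_4, t_5.
t_5 must be black (only option left).
t_4 and t_7 between them cover only {pink, yellow} — a naked pair. Remove those values from t_1.
t_1 must be purple (only option left). Strike purple from t_3.
No further eliminations apply; t_3 can still be any of brown, orange.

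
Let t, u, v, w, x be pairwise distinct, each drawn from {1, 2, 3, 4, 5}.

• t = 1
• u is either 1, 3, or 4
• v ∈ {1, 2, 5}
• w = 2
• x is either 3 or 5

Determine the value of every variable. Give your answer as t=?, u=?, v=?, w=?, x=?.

t=1, u=4, v=5, w=2, x=3

t's domain is down to {1}, so t = 1. Strike 1 from u, v.
w's domain is down to {2}, so w = 2. Remove 2 from v.
v must be 5 (only option left). So x can't be 5.
That leaves x = 3. Remove 3 from u.
u must be 4 (only option left).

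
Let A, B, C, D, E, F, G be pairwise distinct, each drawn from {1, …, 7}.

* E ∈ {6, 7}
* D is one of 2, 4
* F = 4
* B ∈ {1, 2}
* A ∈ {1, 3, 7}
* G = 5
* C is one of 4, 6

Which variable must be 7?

E

F's domain is down to {4}, so F = 4. So C, D can't be 4.
G's domain is down to {5}, so G = 5.
C's domain is down to {6}, so C = 6. So E can't be 6.
So 7 goes to E.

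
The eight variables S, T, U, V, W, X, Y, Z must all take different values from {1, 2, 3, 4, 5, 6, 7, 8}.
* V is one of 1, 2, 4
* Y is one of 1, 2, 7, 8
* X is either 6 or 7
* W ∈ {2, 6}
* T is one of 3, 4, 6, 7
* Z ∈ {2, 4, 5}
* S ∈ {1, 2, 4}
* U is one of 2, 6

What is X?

The 8 variables draw from only 8 values {1, 2, 3, 4, 5, 6, 7, 8}, so each is used; only T can be 3, hence T = 3.
The 7 still-open variables draw from only 7 values {1, 2, 4, 5, 6, 7, 8}, so each is used; only Z can be 5, hence Z = 5.
The 6 still-open variables together cover exactly {1, 2, 4, 6, 7, 8} — 6 values for 6 variables — and 8 appears only in Y's list, so Y = 8.
The 5 still-open variables draw from only 5 values {1, 2, 4, 6, 7}, so each is used; only X can be 7, hence X = 7.

7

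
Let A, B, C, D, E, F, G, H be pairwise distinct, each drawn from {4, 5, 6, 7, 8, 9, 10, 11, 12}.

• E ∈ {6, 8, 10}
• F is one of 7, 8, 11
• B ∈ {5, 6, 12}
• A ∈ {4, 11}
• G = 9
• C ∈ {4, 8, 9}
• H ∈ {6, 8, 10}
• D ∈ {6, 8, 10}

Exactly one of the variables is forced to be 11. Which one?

G's domain is down to {9}, so G = 9. Strike 9 from C.
D, E, H between them cover only {6, 8, 10} — a naked triple. Remove those values from B, C, F.
C has just one choice, so C = 4. Strike 4 from A.
So 11 goes to A.

A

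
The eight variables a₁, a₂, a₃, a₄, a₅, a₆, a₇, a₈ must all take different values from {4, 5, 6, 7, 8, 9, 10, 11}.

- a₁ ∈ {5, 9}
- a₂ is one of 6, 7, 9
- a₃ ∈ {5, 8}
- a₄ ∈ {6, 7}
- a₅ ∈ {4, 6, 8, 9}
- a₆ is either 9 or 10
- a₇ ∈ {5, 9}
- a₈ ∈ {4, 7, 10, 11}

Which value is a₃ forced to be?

Among the 8 variables, 11 fits only a₈ (and all 8 values in {4, 5, 6, 7, 8, 9, 10, 11} must be used), so a₈ = 11.
The 7 still-open variables draw from only 7 values {4, 5, 6, 7, 8, 9, 10}, so each is used; only a₅ can be 4, hence a₅ = 4.
The 6 still-open variables draw from only 6 values {5, 6, 7, 8, 9, 10}, so each is used; only a₃ can be 8, hence a₃ = 8.

8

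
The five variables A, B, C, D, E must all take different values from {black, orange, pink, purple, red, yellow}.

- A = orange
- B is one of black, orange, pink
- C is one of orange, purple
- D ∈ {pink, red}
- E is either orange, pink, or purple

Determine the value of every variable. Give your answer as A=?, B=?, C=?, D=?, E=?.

A=orange, B=black, C=purple, D=red, E=pink

A's domain is down to {orange}, so A = orange. Eliminate orange elsewhere: B, C, E.
C's domain is down to {purple}, so C = purple. So E can't be purple.
E must be pink (only option left). So B, D can't be pink.
B has just one choice, so B = black.
D has just one choice, so D = red.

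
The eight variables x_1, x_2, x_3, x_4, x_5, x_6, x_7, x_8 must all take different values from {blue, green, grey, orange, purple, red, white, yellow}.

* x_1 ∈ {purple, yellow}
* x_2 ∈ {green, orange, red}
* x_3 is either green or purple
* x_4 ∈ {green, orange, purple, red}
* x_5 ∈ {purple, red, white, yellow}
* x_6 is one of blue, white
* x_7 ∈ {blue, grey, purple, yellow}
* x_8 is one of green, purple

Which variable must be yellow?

The 8 variables together cover exactly {blue, green, grey, orange, purple, red, white, yellow} — 8 values for 8 variables — and grey appears only in x_7's list, so x_7 = grey.
The 7 still-open variables draw from only 7 values {blue, green, orange, purple, red, white, yellow}, so each is used; only x_6 can be blue, hence x_6 = blue.
The 6 still-open variables draw from only 6 values {green, orange, purple, red, white, yellow}, so each is used; only x_5 can be white, hence x_5 = white.
Among the 5 still-open variables, yellow fits only x_1 (and all 5 values in {green, orange, purple, red, yellow} must be used), so x_1 = yellow.

x_1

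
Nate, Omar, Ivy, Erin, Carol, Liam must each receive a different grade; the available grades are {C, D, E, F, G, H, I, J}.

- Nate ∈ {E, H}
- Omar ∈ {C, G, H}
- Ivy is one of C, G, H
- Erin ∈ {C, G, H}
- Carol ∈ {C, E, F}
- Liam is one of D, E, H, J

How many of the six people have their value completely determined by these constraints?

2

Omar, Ivy, Erin between them cover only {C, G, H} — a naked triple. Remove those values from Nate, Carol, Liam.
Nate has just one choice, so Nate = E. Strike E from Carol, Liam.
Carol has just one choice, so Carol = F.
Determined: Nate=E, Carol=F. The other people each still have more than one consistent value. That makes 2.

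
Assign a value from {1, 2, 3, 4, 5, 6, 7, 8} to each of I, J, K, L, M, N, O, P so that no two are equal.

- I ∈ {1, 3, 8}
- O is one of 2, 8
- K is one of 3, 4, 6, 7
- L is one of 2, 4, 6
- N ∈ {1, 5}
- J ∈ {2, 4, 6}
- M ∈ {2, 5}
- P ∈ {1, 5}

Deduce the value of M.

2

Among the 8 variables, 7 fits only K (and all 8 values in {1, 2, 3, 4, 5, 6, 7, 8} must be used), so K = 7.
The 7 still-open variables together cover exactly {1, 2, 3, 4, 5, 6, 8} — 7 values for 7 variables — and 3 appears only in I's list, so I = 3.
The 6 still-open variables draw from only 6 values {1, 2, 4, 5, 6, 8}, so each is used; only O can be 8, hence O = 8.
N and P share exactly the 2 values {1, 5}; by pigeonhole those values go to them, so strike 1, 5 from M.
So M = 2.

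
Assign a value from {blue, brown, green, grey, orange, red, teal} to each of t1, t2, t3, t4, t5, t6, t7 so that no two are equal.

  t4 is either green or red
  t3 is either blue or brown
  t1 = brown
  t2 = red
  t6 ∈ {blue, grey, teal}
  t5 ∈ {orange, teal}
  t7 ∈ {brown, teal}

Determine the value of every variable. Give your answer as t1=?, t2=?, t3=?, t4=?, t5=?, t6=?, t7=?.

t1=brown, t2=red, t3=blue, t4=green, t5=orange, t6=grey, t7=teal

t1's domain is down to {brown}, so t1 = brown. Eliminate brown elsewhere: t3, t7.
t2 must be red (only option left). Eliminate red elsewhere: t4.
t3 must be blue (only option left). Strike blue from t6.
t4's domain is down to {green}, so t4 = green.
t7's domain is down to {teal}, so t7 = teal. Strike teal from t5, t6.
t5's domain is down to {orange}, so t5 = orange.
That leaves t6 = grey.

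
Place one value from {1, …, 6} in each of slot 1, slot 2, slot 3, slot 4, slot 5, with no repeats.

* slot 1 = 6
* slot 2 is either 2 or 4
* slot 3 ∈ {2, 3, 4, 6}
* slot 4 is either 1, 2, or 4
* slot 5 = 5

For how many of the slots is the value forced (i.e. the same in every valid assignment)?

2

slot 1's domain is down to {6}, so slot 1 = 6. Eliminate 6 elsewhere: slot 3.
slot 5 has just one choice, so slot 5 = 5.
Determined: slot 1=6, slot 5=5. The other slots each still have more than one consistent value. That makes 2.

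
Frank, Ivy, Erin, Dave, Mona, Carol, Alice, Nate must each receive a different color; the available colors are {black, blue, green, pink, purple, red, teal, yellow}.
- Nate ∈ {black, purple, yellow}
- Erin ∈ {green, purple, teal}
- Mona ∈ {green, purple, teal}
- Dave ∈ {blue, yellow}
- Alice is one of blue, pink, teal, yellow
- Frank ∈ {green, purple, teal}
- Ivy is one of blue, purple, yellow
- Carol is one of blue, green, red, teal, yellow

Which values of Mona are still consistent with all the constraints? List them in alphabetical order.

green, purple, teal

The 8 variables draw from only 8 values {black, blue, green, pink, purple, red, teal, yellow}, so each is used; only Nate can be black, hence Nate = black.
The 7 still-open variables draw from only 7 values {blue, green, pink, purple, red, teal, yellow}, so each is used; only Alice can be pink, hence Alice = pink.
The 6 still-open variables together cover exactly {blue, green, purple, red, teal, yellow} — 6 values for 6 variables — and red appears only in Carol's list, so Carol = red.
Frank, Erin, Mona between them cover only {green, purple, teal} — a naked triple. Remove those values from Ivy.
No further eliminations apply; Mona can still be any of green, purple, teal.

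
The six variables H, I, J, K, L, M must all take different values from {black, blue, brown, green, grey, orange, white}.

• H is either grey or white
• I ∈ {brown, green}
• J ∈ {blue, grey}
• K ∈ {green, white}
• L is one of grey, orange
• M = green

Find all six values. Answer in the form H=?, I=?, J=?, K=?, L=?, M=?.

M has just one choice, so M = green. Eliminate green elsewhere: I, K.
That leaves I = brown.
K's domain is down to {white}, so K = white. Eliminate white elsewhere: H.
H must be grey (only option left). Strike grey from J, L.
J's domain is down to {blue}, so J = blue.
L has just one choice, so L = orange.

H=grey, I=brown, J=blue, K=white, L=orange, M=green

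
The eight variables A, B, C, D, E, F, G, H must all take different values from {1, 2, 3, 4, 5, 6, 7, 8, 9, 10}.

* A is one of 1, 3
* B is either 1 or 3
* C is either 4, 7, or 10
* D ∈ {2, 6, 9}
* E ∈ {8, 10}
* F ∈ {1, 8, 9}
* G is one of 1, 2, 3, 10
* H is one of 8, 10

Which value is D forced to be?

A and B share exactly the 2 values {1, 3}; by pigeonhole those values go to them, so strike 1, 3 from F, G.
The 2 variables E and H are confined to {8, 10}, which locks those values in; drop them from C, F, G.
That leaves F = 9. Remove 9 from D.
G must be 2 (only option left). Remove 2 from D.
So D = 6.

6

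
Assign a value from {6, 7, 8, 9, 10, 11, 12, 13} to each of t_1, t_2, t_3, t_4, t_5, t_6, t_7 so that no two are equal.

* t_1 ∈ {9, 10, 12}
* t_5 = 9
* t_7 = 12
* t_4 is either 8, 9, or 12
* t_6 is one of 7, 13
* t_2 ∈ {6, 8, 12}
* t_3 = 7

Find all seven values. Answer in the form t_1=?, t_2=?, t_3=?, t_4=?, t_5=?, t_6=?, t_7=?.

t_3's domain is down to {7}, so t_3 = 7. Eliminate 7 elsewhere: t_6.
t_5's domain is down to {9}, so t_5 = 9. Eliminate 9 elsewhere: t_1, t_4.
t_6's domain is down to {13}, so t_6 = 13.
t_7 must be 12 (only option left). Strike 12 from t_1, t_2, t_4.
t_1 has just one choice, so t_1 = 10.
That leaves t_4 = 8. Strike 8 from t_2.
t_2's domain is down to {6}, so t_2 = 6.

t_1=10, t_2=6, t_3=7, t_4=8, t_5=9, t_6=13, t_7=12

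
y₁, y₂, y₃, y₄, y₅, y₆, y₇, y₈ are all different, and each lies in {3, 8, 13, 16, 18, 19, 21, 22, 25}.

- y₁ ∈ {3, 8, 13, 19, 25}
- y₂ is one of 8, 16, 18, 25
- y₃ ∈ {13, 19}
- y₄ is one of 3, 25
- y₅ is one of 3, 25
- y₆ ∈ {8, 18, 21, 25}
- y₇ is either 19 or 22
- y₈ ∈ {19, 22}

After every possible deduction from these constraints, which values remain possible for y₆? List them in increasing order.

y₄ and y₅ share exactly the 2 values {3, 25}; by pigeonhole those values go to them, so strike 3, 25 from y₁, y₂, y₆.
y₇ and y₈ share exactly the 2 values {19, 22}; by pigeonhole those values go to them, so strike 19, 22 from y₁, y₃.
That leaves y₃ = 13. So y₁ can't be 13.
That leaves y₁ = 8. Eliminate 8 elsewhere: y₂, y₆.
No further eliminations apply; y₆ can still be any of 18, 21.

18, 21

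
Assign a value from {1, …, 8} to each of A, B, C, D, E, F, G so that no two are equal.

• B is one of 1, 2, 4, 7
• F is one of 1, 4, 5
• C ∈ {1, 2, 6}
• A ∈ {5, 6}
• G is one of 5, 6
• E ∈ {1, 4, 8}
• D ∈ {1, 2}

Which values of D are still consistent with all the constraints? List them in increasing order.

1, 2

The 7 variables together cover exactly {1, 2, 4, 5, 6, 7, 8} — 7 values for 7 variables — and 7 appears only in B's list, so B = 7.
The 6 still-open variables together cover exactly {1, 2, 4, 5, 6, 8} — 6 values for 6 variables — and 8 appears only in E's list, so E = 8.
The 5 still-open variables draw from only 5 values {1, 2, 4, 5, 6}, so each is used; only F can be 4, hence F = 4.
The 2 variables A and G are confined to {5, 6}, which locks those values in; drop them from C.
No further eliminations apply; D can still be any of 1, 2.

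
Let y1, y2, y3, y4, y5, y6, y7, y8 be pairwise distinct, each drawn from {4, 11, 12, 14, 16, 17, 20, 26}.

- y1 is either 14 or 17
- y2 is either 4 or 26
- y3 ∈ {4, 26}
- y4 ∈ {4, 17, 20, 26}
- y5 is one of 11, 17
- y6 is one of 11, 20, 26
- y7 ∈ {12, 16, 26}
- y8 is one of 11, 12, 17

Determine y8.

12

Among the 8 variables, 14 fits only y1 (and all 8 values in {4, 11, 12, 14, 16, 17, 20, 26} must be used), so y1 = 14.
The 7 still-open variables draw from only 7 values {4, 11, 12, 16, 17, 20, 26}, so each is used; only y7 can be 16, hence y7 = 16.
Among the 6 still-open variables, 12 fits only y8 (and all 6 values in {4, 11, 12, 17, 20, 26} must be used), so y8 = 12.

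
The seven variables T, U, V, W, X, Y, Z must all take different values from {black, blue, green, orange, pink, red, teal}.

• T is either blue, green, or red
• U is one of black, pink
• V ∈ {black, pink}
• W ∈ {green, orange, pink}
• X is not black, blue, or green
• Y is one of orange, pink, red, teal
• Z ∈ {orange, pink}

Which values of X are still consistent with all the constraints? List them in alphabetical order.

red, teal

The 7 variables draw from only 7 values {black, blue, green, orange, pink, red, teal}, so each is used; only T can be blue, hence T = blue.
Among the 6 still-open variables, green fits only W (and all 6 values in {black, green, orange, pink, red, teal} must be used), so W = green.
U and V share exactly the 2 values {black, pink}; by pigeonhole those values go to them, so strike black, pink from X, Y, Z.
Z's domain is down to {orange}, so Z = orange. So X, Y can't be orange.
No further eliminations apply; X can still be any of red, teal.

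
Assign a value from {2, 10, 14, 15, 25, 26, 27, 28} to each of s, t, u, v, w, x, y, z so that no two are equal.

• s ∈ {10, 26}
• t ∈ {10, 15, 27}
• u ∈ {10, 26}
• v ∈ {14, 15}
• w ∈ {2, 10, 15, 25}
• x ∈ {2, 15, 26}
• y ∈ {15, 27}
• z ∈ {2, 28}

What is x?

2

The 8 variables draw from only 8 values {2, 10, 14, 15, 25, 26, 27, 28}, so each is used; only v can be 14, hence v = 14.
The 7 still-open variables draw from only 7 values {2, 10, 15, 25, 26, 27, 28}, so each is used; only w can be 25, hence w = 25.
The 6 still-open variables draw from only 6 values {2, 10, 15, 26, 27, 28}, so each is used; only z can be 28, hence z = 28.
The 5 still-open variables draw from only 5 values {2, 10, 15, 26, 27}, so each is used; only x can be 2, hence x = 2.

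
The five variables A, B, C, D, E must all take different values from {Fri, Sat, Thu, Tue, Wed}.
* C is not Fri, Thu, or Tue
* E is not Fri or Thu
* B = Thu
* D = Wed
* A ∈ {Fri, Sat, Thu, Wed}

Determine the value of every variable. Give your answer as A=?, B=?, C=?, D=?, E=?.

B has just one choice, so B = Thu. Remove Thu from A.
That leaves D = Wed. Remove Wed from A, C, E.
C must be Sat (only option left). So A, E can't be Sat.
E has just one choice, so E = Tue.
A must be Fri (only option left).

A=Fri, B=Thu, C=Sat, D=Wed, E=Tue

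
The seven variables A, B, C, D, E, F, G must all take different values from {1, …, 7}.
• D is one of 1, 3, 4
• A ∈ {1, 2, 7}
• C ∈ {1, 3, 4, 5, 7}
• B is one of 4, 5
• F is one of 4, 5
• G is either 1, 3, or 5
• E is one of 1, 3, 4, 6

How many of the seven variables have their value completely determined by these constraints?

3

The 7 variables draw from only 7 values {1, 2, 3, 4, 5, 6, 7}, so each is used; only A can be 2, hence A = 2.
The 6 still-open variables draw from only 6 values {1, 3, 4, 5, 6, 7}, so each is used; only E can be 6, hence E = 6.
Among the 5 still-open variables, 7 fits only C (and all 5 values in {1, 3, 4, 5, 7} must be used), so C = 7.
B and F share exactly the 2 values {4, 5}; by pigeonhole those values go to them, so strike 4, 5 from D, G.
Determined: A=2, C=7, E=6. The other variables each still have more than one consistent value. That makes 3.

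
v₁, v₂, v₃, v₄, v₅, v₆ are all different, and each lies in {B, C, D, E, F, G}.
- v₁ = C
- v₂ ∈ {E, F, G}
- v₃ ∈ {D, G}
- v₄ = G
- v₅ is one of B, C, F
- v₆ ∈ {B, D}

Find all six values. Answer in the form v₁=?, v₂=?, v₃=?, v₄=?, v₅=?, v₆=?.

v₁'s domain is down to {C}, so v₁ = C. Eliminate C elsewhere: v₅.
That leaves v₄ = G. Remove G from v₂, v₃.
v₃'s domain is down to {D}, so v₃ = D. So v₆ can't be D.
v₆ has just one choice, so v₆ = B. Strike B from v₅.
v₅ must be F (only option left). So v₂ can't be F.
That leaves v₂ = E.

v₁=C, v₂=E, v₃=D, v₄=G, v₅=F, v₆=B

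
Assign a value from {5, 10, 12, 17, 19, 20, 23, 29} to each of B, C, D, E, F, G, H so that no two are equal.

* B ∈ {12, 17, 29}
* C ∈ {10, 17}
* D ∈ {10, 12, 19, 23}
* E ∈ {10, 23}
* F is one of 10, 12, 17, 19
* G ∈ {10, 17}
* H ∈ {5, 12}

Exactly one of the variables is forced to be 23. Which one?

The 7 variables draw from only 7 values {5, 10, 12, 17, 19, 23, 29}, so each is used; only H can be 5, hence H = 5.
The 6 still-open variables draw from only 6 values {10, 12, 17, 19, 23, 29}, so each is used; only B can be 29, hence B = 29.
C and G share exactly the 2 values {10, 17}; by pigeonhole those values go to them, so strike 10, 17 from D, E, F.
So 23 goes to E.

E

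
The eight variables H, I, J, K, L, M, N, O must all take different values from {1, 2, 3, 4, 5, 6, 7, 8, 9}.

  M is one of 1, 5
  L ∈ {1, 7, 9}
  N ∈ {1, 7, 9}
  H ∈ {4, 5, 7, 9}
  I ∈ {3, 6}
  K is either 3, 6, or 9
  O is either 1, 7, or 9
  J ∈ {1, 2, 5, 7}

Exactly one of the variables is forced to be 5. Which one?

Among the 8 variables, 2 fits only J (and all 8 values in {1, 2, 3, 4, 5, 6, 7, 9} must be used), so J = 2.
The 7 still-open variables together cover exactly {1, 3, 4, 5, 6, 7, 9} — 7 values for 7 variables — and 4 appears only in H's list, so H = 4.
Among the 6 still-open variables, 5 fits only M (and all 6 values in {1, 3, 5, 6, 7, 9} must be used), so M = 5.

M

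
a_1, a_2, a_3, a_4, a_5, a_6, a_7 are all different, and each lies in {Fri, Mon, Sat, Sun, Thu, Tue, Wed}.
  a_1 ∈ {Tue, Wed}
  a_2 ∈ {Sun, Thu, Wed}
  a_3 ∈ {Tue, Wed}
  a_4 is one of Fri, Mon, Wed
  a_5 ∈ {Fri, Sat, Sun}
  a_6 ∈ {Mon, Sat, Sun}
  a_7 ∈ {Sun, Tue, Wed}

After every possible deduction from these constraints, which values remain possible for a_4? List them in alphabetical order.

The 7 variables together cover exactly {Fri, Mon, Sat, Sun, Thu, Tue, Wed} — 7 values for 7 variables — and Thu appears only in a_2's list, so a_2 = Thu.
The 2 variables a_1 and a_3 are confined to {Tue, Wed}, which locks those values in; drop them from a_4, a_7.
That leaves a_7 = Sun. Remove Sun from a_5, a_6.
No further eliminations apply; a_4 can still be any of Fri, Mon.

Fri, Mon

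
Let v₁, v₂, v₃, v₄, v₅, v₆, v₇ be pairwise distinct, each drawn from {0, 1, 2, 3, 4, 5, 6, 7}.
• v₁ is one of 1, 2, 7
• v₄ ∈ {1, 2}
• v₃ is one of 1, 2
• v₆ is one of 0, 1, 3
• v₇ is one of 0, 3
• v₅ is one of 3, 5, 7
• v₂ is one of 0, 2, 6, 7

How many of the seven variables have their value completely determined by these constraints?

3

Among the 7 variables, 5 fits only v₅ (and all 7 values in {0, 1, 2, 3, 5, 6, 7} must be used), so v₅ = 5.
Among the 6 still-open variables, 6 fits only v₂ (and all 6 values in {0, 1, 2, 3, 6, 7} must be used), so v₂ = 6.
Among the 5 still-open variables, 7 fits only v₁ (and all 5 values in {0, 1, 2, 3, 7} must be used), so v₁ = 7.
v₃ and v₄ share exactly the 2 values {1, 2}; by pigeonhole those values go to them, so strike 1, 2 from v₆.
Determined: v₁=7, v₂=6, v₅=5. The other variables each still have more than one consistent value. That makes 3.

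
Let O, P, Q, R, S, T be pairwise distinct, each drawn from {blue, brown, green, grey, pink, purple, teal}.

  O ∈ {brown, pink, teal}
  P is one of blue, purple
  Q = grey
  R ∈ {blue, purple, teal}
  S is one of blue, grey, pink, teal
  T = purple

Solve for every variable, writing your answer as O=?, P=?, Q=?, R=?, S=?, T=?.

O=brown, P=blue, Q=grey, R=teal, S=pink, T=purple

Q's domain is down to {grey}, so Q = grey. Eliminate grey elsewhere: S.
T's domain is down to {purple}, so T = purple. Eliminate purple elsewhere: P, R.
P must be blue (only option left). Strike blue from R, S.
R has just one choice, so R = teal. Eliminate teal elsewhere: O, S.
S must be pink (only option left). Eliminate pink elsewhere: O.
O has just one choice, so O = brown.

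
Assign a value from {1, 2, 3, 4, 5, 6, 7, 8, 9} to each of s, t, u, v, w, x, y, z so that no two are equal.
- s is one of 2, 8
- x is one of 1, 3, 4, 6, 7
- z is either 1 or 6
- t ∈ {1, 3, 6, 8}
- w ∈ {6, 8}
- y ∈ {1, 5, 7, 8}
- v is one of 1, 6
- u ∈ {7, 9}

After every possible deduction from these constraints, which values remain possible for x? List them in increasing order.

4, 7

v and z share exactly the 2 values {1, 6}; by pigeonhole those values go to them, so strike 1, 6 from t, w, x, y.
That leaves w = 8. Strike 8 from s, t, y.
s has just one choice, so s = 2.
t has just one choice, so t = 3. Remove 3 from x.
No further eliminations apply; x can still be any of 4, 7.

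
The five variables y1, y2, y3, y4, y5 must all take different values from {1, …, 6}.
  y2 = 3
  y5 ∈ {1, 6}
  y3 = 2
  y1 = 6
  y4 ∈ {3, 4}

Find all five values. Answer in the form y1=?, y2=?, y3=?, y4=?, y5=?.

y1's domain is down to {6}, so y1 = 6. So y5 can't be 6.
y2 has just one choice, so y2 = 3. Strike 3 from y4.
y3 must be 2 (only option left).
y4 must be 4 (only option left).
y5 must be 1 (only option left).

y1=6, y2=3, y3=2, y4=4, y5=1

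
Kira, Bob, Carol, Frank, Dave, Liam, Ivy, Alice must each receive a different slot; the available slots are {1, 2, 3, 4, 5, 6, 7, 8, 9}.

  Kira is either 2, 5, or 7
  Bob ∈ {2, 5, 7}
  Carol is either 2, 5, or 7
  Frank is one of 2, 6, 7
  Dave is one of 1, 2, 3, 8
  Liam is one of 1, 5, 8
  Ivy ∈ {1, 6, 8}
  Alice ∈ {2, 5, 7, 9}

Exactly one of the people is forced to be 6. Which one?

Frank

The 8 variables draw from only 8 values {1, 2, 3, 5, 6, 7, 8, 9}, so each is used; only Dave can be 3, hence Dave = 3.
Among the 7 still-open variables, 9 fits only Alice (and all 7 values in {1, 2, 5, 6, 7, 8, 9} must be used), so Alice = 9.
The 3 variables Kira, Bob, Carol are confined to {2, 5, 7}, which locks those values in; drop them from Frank, Liam.
So 6 goes to Frank.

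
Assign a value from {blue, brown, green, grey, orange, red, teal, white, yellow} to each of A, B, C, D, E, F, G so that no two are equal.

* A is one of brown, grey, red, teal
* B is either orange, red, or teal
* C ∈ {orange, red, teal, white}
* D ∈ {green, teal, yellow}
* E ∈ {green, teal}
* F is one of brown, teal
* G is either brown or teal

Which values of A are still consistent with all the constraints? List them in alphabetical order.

grey, red

F and G between them cover only {brown, teal} — a naked pair. Remove those values from A, B, C, D, E.
E must be green (only option left). Eliminate green elsewhere: D.
That leaves D = yellow.
No further eliminations apply; A can still be any of grey, red.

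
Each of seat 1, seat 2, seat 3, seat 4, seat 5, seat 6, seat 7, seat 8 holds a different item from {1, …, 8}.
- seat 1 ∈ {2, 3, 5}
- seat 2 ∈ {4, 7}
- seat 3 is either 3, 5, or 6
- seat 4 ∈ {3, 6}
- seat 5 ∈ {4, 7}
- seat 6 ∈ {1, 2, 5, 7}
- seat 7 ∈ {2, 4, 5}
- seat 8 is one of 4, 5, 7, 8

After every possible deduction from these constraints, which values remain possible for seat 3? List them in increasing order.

3, 5, 6

The 8 variables together cover exactly {1, 2, 3, 4, 5, 6, 7, 8} — 8 values for 8 variables — and 1 appears only in seat 6's list, so seat 6 = 1.
Among the 7 still-open variables, 8 fits only seat 8 (and all 7 values in {2, 3, 4, 5, 6, 7, 8} must be used), so seat 8 = 8.
seat 2 and seat 5 share exactly the 2 values {4, 7}; by pigeonhole those values go to them, so strike 4, 7 from seat 7.
No further eliminations apply; seat 3 can still be any of 3, 5, 6.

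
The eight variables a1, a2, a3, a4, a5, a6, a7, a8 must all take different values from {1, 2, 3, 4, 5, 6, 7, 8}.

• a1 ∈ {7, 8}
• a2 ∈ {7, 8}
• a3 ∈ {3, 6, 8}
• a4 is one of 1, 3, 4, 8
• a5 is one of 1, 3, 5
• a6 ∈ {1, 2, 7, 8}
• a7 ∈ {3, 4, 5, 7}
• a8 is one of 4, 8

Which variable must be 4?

The 8 variables together cover exactly {1, 2, 3, 4, 5, 6, 7, 8} — 8 values for 8 variables — and 2 appears only in a6's list, so a6 = 2.
Among the 7 still-open variables, 6 fits only a3 (and all 7 values in {1, 3, 4, 5, 6, 7, 8} must be used), so a3 = 6.
The 2 variables a1 and a2 are confined to {7, 8}, which locks those values in; drop them from a4, a7, a8.
So 4 goes to a8.

a8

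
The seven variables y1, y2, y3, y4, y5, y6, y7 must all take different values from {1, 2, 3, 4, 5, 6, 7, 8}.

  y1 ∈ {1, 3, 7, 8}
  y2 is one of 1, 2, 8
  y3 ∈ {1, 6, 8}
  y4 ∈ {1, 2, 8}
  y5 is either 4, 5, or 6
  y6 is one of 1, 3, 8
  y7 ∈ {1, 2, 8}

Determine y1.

7

y2, y4, y7 between them cover only {1, 2, 8} — a naked triple. Remove those values from y1, y3, y6.
y3 must be 6 (only option left). Strike 6 from y5.
That leaves y6 = 3. So y1 can't be 3.
So y1 = 7.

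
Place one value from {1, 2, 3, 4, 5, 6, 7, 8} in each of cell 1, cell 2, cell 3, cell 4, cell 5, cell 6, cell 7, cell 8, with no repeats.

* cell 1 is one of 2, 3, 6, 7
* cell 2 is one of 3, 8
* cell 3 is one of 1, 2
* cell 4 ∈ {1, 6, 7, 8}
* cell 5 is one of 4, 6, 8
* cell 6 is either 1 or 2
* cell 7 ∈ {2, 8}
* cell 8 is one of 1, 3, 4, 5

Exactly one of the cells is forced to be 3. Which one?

cell 2

The 8 variables draw from only 8 values {1, 2, 3, 4, 5, 6, 7, 8}, so each is used; only cell 8 can be 5, hence cell 8 = 5.
The 7 still-open variables together cover exactly {1, 2, 3, 4, 6, 7, 8} — 7 values for 7 variables — and 4 appears only in cell 5's list, so cell 5 = 4.
The 2 variables cell 3 and cell 6 are confined to {1, 2}, which locks those values in; drop them from cell 1, cell 4, cell 7.
cell 7 must be 8 (only option left). Eliminate 8 elsewhere: cell 2, cell 4.
So 3 goes to cell 2.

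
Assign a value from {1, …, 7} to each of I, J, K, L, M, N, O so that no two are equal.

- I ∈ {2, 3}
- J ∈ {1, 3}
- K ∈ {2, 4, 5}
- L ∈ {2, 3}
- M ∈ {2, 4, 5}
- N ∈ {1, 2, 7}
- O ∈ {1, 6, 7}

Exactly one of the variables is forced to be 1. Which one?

The 7 variables together cover exactly {1, 2, 3, 4, 5, 6, 7} — 7 values for 7 variables — and 6 appears only in O's list, so O = 6.
Among the 6 still-open variables, 7 fits only N (and all 6 values in {1, 2, 3, 4, 5, 7} must be used), so N = 7.
The 5 still-open variables draw from only 5 values {1, 2, 3, 4, 5}, so each is used; only J can be 1, hence J = 1.

J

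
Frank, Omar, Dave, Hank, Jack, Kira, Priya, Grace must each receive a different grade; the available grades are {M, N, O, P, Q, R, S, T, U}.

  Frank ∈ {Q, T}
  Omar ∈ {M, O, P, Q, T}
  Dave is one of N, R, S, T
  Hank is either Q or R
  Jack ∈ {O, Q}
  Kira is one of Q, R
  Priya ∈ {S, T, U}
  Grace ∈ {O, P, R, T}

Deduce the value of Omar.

M

Hank and Kira share exactly the 2 values {Q, R}; by pigeonhole those values go to them, so strike Q, R from Frank, Omar, Dave, Jack, Grace.
Frank has just one choice, so Frank = T. Strike T from Omar, Dave, Priya, Grace.
Jack's domain is down to {O}, so Jack = O. Remove O from Omar, Grace.
Grace must be P (only option left). Remove P from Omar.
So Omar = M.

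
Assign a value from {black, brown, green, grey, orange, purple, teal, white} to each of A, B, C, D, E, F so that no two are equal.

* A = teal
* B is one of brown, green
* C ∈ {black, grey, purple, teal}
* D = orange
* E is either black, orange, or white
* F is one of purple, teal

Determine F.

A's domain is down to {teal}, so A = teal. Eliminate teal elsewhere: C, F.
So F = purple.

purple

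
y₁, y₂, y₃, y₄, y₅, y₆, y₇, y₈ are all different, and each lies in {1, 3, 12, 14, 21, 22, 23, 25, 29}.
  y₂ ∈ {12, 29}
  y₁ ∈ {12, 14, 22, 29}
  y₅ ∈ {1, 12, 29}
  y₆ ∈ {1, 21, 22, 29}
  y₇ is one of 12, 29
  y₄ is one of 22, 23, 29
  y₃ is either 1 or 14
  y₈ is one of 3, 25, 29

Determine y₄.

The 2 variables y₂ and y₇ are confined to {12, 29}, which locks those values in; drop them from y₁, y₄, y₅, y₆, y₈.
That leaves y₅ = 1. Strike 1 from y₃, y₆.
y₃ has just one choice, so y₃ = 14. So y₁ can't be 14.
y₁ must be 22 (only option left). Strike 22 from y₄, y₆.
So y₄ = 23.

23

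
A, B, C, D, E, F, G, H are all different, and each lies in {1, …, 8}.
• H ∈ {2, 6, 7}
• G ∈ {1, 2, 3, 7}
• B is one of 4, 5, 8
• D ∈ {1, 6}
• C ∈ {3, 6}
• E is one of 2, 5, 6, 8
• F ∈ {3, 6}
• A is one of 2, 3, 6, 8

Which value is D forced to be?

1

The 8 variables together cover exactly {1, 2, 3, 4, 5, 6, 7, 8} — 8 values for 8 variables — and 4 appears only in B's list, so B = 4.
Among the 7 still-open variables, 5 fits only E (and all 7 values in {1, 2, 3, 5, 6, 7, 8} must be used), so E = 5.
Among the 6 still-open variables, 8 fits only A (and all 6 values in {1, 2, 3, 6, 7, 8} must be used), so A = 8.
C and F share exactly the 2 values {3, 6}; by pigeonhole those values go to them, so strike 3, 6 from D, G, H.
So D = 1.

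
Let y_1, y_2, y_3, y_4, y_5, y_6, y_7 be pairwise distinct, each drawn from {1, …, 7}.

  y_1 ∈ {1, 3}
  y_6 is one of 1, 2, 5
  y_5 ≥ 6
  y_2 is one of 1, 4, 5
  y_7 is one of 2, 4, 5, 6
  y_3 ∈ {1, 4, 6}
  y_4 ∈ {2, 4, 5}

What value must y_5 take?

The 7 variables draw from only 7 values {1, 2, 3, 4, 5, 6, 7}, so each is used; only y_1 can be 3, hence y_1 = 3.
The 6 still-open variables draw from only 6 values {1, 2, 4, 5, 6, 7}, so each is used; only y_5 can be 7, hence y_5 = 7.

7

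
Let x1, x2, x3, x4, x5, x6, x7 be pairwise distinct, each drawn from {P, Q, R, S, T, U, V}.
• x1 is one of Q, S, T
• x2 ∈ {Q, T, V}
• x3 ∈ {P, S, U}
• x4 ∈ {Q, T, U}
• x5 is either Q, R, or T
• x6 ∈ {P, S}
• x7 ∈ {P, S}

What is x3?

The 7 variables draw from only 7 values {P, Q, R, S, T, U, V}, so each is used; only x5 can be R, hence x5 = R.
The 6 still-open variables draw from only 6 values {P, Q, S, T, U, V}, so each is used; only x2 can be V, hence x2 = V.
x6 and x7 between them cover only {P, S} — a naked pair. Remove those values from x1, x3.
So x3 = U.

U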